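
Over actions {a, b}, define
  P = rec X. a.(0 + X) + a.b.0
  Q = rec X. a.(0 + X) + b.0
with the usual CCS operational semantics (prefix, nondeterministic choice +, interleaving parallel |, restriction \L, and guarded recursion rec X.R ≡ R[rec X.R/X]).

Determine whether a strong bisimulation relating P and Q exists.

not bisimilar

LTS(P): 4 reachable states
  m0 = rec X. a.(0 + X) + a.b.0 has moves ··a··> m1, ··a··> m2
  m1 = 0 + (rec X. a.(0 + X) + a.b.0) has moves ··a··> m1, ··a··> m2
  m2 = b.0 has moves ··b··> m3
  m3 = 0 has moves stopped
LTS(Q): 3 reachable states
  n0 = rec X. a.(0 + X) + b.0 has moves ··a··> n1, ··b··> n2
  n1 = 0 + (rec X. a.(0 + X) + b.0) has moves ··a··> n1, ··b··> n2
  n2 = 0 has moves stopped
Coarsest stable partition (strong bisimilarity classes):
  B0 = {m0, m1}
  B1 = {m2}
  B2 = {m3, n2}
  B3 = {n0, n1}
m0 ∈ B0, n0 ∈ B3 → different blocks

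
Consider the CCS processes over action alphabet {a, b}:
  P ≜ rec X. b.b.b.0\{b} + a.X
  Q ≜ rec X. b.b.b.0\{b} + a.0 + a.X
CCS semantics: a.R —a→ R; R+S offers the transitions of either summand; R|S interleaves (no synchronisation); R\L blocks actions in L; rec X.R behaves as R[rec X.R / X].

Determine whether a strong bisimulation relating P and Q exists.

LTS(P): 4 reachable states
  u0 = rec X. b.b.b.0\{b} + a.X | —a→ u0, —b→ u1
  u1 = b.b.0\{b} | —b→ u2
  u2 = b.0\{b} | —b→ u3
  u3 = 0\{b} | deadlocked
LTS(Q): 5 reachable states
  v0 = rec X. b.b.b.0\{b} + a.0 + a.X | —a→ v0, —a→ v1, —b→ v2
  v1 = 0 | deadlocked
  v2 = b.b.0\{b} | —b→ v3
  v3 = b.0\{b} | —b→ v4
  v4 = 0\{b} | deadlocked
Coarsest stable partition (strong bisimilarity classes):
  B0 = {u0}
  B1 = {u1, v2}
  B2 = {u2, v3}
  B3 = {u3, v1, v4}
  B4 = {v0}
u0 ∈ B0, v0 ∈ B4 → different blocks

P ≁ Q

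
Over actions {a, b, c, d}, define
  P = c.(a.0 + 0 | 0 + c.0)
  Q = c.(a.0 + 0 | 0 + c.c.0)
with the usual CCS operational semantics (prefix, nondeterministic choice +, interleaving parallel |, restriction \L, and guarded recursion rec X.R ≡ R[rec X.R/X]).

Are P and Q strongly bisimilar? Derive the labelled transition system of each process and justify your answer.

LTS(P): 3 reachable states
  u0 = c.(a.0 + 0 | 0 + c.0) → -c-> u1
  u1 = a.0 + 0 | 0 + c.0 → -a-> u2, -c-> u2
  u2 = 0 → ∅
LTS(Q): 4 reachable states
  v0 = c.(a.0 + 0 | 0 + c.c.0) → -c-> v1
  v1 = a.0 + 0 | 0 + c.c.0 → -a-> v2, -c-> v3
  v2 = 0 → ∅
  v3 = c.0 → -c-> v2
Bisimilarity quotient blocks:
  B0 = {u0}
  B1 = {u1}
  B2 = {u2, v2}
  B3 = {v0}
  B4 = {v1}
  B5 = {v3}
u0 ∈ B0, v0 ∈ B3 → different blocks

NO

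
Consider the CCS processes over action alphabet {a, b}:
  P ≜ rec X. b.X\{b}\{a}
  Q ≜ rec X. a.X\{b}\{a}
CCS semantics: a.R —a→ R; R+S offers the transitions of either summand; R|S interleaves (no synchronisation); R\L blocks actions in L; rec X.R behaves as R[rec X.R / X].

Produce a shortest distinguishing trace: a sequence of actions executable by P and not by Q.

b

Reachable graph of P (2 states):
  u0 = rec X. b.X\{b}\{a} ⊢ -b-> u1
  u1 = (rec X. b.X\{b}\{a})\{b}\{a} ⊢ ·
Reachable graph of Q (2 states):
  v0 = rec X. a.X\{b}\{a} ⊢ -a-> v1
  v1 = (rec X. a.X\{b}\{a})\{b}\{a} ⊢ ·
Executing b from P (initial set {u0}):
  step 1 (b): {u1}
  — P admits the full trace.
Executing b from Q (initial set {v0}):
  step 1 (b): ∅  — Q cannot continue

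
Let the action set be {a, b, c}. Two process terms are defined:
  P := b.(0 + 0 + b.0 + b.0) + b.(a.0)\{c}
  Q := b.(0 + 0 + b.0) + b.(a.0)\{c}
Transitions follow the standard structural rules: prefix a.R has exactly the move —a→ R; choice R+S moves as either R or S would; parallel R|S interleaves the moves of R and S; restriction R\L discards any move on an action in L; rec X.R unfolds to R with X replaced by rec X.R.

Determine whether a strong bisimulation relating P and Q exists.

LTS(P): 5 reachable states
  u0 = b.(0 + 0 + b.0 + b.0) + b.(a.0)\{c} :: --b--▸ u1, --b--▸ u2
  u1 = (a.0)\{c} :: --a--▸ u3
  u2 = 0 + 0 + b.0 + b.0 :: --b--▸ u4
  u3 = 0\{c} :: deadlocked
  u4 = 0 :: deadlocked
LTS(Q): 5 reachable states
  v0 = b.(0 + 0 + b.0) + b.(a.0)\{c} :: --b--▸ v1, --b--▸ v2
  v1 = (a.0)\{c} :: --a--▸ v3
  v2 = 0 + 0 + b.0 :: --b--▸ v4
  v3 = 0\{c} :: deadlocked
  v4 = 0 :: deadlocked
Bisimilarity quotient blocks:
  B0 = {u0, v0}
  B1 = {u1, v1}
  B2 = {u3, u4, v3, v4}
  B3 = {u2, v2}
u0 ∈ B0, v0 ∈ B0 → same block

P ~ Q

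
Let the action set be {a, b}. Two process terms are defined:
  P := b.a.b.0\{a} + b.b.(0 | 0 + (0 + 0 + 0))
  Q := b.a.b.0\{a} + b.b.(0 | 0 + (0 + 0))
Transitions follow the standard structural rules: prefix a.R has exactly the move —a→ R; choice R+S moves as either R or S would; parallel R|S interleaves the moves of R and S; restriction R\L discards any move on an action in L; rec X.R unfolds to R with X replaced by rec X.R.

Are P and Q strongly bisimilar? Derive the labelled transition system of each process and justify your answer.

YES

Reachable graph of P (6 states):
  p0 = b.a.b.0\{a} + b.b.(0 | 0 + (0 + 0 + 0)) | --b--▸ p1, --b--▸ p2
  p1 = a.b.0\{a} | --a--▸ p3
  p2 = b.(0 | 0 + (0 + 0 + 0)) | --b--▸ p4
  p3 = b.0\{a} | --b--▸ p5
  p4 = 0 | 0 + (0 + 0 + 0) | (no moves)
  p5 = 0\{a} | (no moves)
Reachable graph of Q (6 states):
  q0 = b.a.b.0\{a} + b.b.(0 | 0 + (0 + 0)) | --b--▸ q1, --b--▸ q2
  q1 = a.b.0\{a} | --a--▸ q3
  q2 = b.(0 | 0 + (0 + 0)) | --b--▸ q4
  q3 = b.0\{a} | --b--▸ q5
  q4 = 0 | 0 + (0 + 0) | (no moves)
  q5 = 0\{a} | (no moves)
Coarsest stable partition (strong bisimilarity classes):
  B0 = {p0, q0}
  B1 = {p1, q1}
  B2 = {p2, p3, q2, q3}
  B3 = {p4, p5, q4, q5}
p0 ∈ B0, q0 ∈ B0 → same block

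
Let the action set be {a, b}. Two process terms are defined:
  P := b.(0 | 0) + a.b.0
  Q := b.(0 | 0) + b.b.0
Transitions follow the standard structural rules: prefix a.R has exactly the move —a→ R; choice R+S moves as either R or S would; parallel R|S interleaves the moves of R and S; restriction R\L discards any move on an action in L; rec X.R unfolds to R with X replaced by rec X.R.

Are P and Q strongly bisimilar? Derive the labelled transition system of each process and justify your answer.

P ≁ Q

Reachable graph of P (4 states):
  m0 = b.(0 | 0) + a.b.0 ⊢ ··a··> m1, ··b··> m2
  m1 = b.0 ⊢ ··b··> m3
  m2 = 0 | 0 ⊢ stopped
  m3 = 0 ⊢ stopped
Reachable graph of Q (4 states):
  n0 = b.(0 | 0) + b.b.0 ⊢ ··b··> n1, ··b··> n2
  n1 = 0 | 0 ⊢ stopped
  n2 = b.0 ⊢ ··b··> n3
  n3 = 0 ⊢ stopped
Partition-refinement fixed point:
  B0 = {m0}
  B1 = {m1, n2}
  B2 = {m2, m3, n1, n3}
  B3 = {n0}
m0 ∈ B0, n0 ∈ B3 → different blocks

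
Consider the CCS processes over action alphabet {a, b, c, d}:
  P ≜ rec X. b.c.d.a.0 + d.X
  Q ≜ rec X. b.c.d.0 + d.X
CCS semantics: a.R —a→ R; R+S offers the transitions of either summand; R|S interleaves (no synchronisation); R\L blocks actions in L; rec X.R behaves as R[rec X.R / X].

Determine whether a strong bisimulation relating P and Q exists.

not bisimilar

LTS(P): 5 reachable states
  m0 = rec X. b.c.d.a.0 + d.X ⊢ -b-> m1, -d-> m0
  m1 = c.d.a.0 ⊢ -c-> m2
  m2 = d.a.0 ⊢ -d-> m3
  m3 = a.0 ⊢ -a-> m4
  m4 = 0 ⊢ deadlocked
LTS(Q): 4 reachable states
  n0 = rec X. b.c.d.0 + d.X ⊢ -b-> n1, -d-> n0
  n1 = c.d.0 ⊢ -c-> n2
  n2 = d.0 ⊢ -d-> n3
  n3 = 0 ⊢ deadlocked
Bisimilarity quotient blocks:
  B0 = {m0}
  B1 = {m1}
  B2 = {m2}
  B3 = {m3}
  B4 = {m4, n3}
  B5 = {n0}
  B6 = {n1}
  B7 = {n2}
m0 ∈ B0, n0 ∈ B5 → different blocks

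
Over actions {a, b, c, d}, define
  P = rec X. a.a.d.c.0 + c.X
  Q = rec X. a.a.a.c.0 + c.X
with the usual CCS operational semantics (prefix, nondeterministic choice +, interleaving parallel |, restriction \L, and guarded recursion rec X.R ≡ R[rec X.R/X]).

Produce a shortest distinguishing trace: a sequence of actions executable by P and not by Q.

aad

P's transition system — 5 states:
  u0 = rec X. a.a.d.c.0 + c.X | —a→ u1, —c→ u0
  u1 = a.d.c.0 | —a→ u2
  u2 = d.c.0 | —d→ u3
  u3 = c.0 | —c→ u4
  u4 = 0 | deadlocked
Q's transition system — 5 states:
  v0 = rec X. a.a.a.c.0 + c.X | —a→ v1, —c→ v0
  v1 = a.a.c.0 | —a→ v2
  v2 = a.c.0 | —a→ v3
  v3 = c.0 | —c→ v4
  v4 = 0 | deadlocked
Executing aad from P (initial set {u0}):
  after a @ step 1: {u1}
  after a @ step 2: {u2}
  after d @ step 3: {u3}
  ✓ P
Executing aad from Q (initial set {v0}):
  after a @ step 1: {v1}
  after a @ step 2: {v2}
  after d @ step 3: no successor for Q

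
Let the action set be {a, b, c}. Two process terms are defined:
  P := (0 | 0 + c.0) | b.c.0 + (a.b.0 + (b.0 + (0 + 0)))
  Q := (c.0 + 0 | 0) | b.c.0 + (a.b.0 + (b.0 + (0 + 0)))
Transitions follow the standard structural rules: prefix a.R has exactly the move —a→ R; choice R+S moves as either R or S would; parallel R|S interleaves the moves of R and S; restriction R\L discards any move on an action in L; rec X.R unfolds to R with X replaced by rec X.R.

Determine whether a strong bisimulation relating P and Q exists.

LTS(P): 8 reachable states
  p0 = (0 | 0 + c.0) | b.c.0 + (a.b.0 + (b.0 + (0 + 0))) | =a=> p1, =b=> p2, =b=> p3, =c=> p4
  p1 = b.0 | =b=> p3
  p2 = (0 | 0 + c.0) | c.0 | =c=> p5, =c=> p6
  p3 = 0 | ·
  p4 = 0 | b.c.0 | =b=> p6
  p5 = (0 | 0 + c.0) | 0 | =c=> p7
  p6 = 0 | c.0 | =c=> p7
  p7 = 0 | 0 | ·
LTS(Q): 8 reachable states
  q0 = (c.0 + 0 | 0) | b.c.0 + (a.b.0 + (b.0 + (0 + 0))) | =a=> q1, =b=> q2, =b=> q3, =c=> q4
  q1 = b.0 | =b=> q3
  q2 = (c.0 + 0 | 0) | c.0 | =c=> q5, =c=> q6
  q3 = 0 | ·
  q4 = 0 | b.c.0 | =b=> q6
  q5 = (c.0 + 0 | 0) | 0 | =c=> q7
  q6 = 0 | c.0 | =c=> q7
  q7 = 0 | 0 | ·
Bisimilarity quotient blocks:
  B0 = {p0, q0}
  B1 = {p1, q1}
  B2 = {p3, p7, q3, q7}
  B3 = {p4, q4}
  B4 = {p5, p6, q5, q6}
  B5 = {p2, q2}
p0 ∈ B0, q0 ∈ B0 → same block

P ~ Q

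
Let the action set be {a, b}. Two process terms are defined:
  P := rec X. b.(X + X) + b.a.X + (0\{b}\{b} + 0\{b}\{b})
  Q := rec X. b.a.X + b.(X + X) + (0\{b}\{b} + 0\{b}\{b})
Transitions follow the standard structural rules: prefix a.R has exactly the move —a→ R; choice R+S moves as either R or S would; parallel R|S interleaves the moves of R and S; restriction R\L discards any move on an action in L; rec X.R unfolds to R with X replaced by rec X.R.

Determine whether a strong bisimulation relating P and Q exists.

LTS(P): 3 reachable states
  p0 = rec X. b.(X + X) + b.a.X + (0\{b}\{b} + 0\{b}\{b}) ⊢ ··b··> p1, ··b··> p2
  p1 = (rec X. b.(X + X) + b.a.X + (0\{b}\{b} + 0\{b}\{b})) + (rec X. b.(X + X) + b.a.X + (0\{b}\{b} + 0\{b}\{b})) ⊢ ··b··> p1, ··b··> p2
  p2 = a.(rec X. b.(X + X) + b.a.X + (0\{b}\{b} + 0\{b}\{b})) ⊢ ··a··> p0
LTS(Q): 3 reachable states
  q0 = rec X. b.a.X + b.(X + X) + (0\{b}\{b} + 0\{b}\{b}) ⊢ ··b··> q1, ··b··> q2
  q1 = (rec X. b.a.X + b.(X + X) + (0\{b}\{b} + 0\{b}\{b})) + (rec X. b.a.X + b.(X + X) + (0\{b}\{b} + 0\{b}\{b})) ⊢ ··b··> q1, ··b··> q2
  q2 = a.(rec X. b.a.X + b.(X + X) + (0\{b}\{b} + 0\{b}\{b})) ⊢ ··a··> q0
Bisimilarity quotient blocks:
  B0 = {p0, p1, q0, q1}
  B1 = {p2, q2}
p0 ∈ B0, q0 ∈ B0 → same block

YES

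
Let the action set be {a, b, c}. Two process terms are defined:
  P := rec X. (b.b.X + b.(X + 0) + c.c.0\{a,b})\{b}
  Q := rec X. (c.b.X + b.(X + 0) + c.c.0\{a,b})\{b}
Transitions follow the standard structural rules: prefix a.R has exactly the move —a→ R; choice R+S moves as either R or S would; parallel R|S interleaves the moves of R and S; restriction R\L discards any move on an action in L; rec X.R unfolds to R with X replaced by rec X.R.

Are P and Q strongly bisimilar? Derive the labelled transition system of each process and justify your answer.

LTS(P): 3 reachable states
  p0 = rec X. (b.b.X + b.(X + 0) + c.c.0\{a,b})\{b} | ··c··> p1
  p1 = (c.0\{a,b})\{b} | ··c··> p2
  p2 = 0\{a,b}\{b} | ∅
LTS(Q): 4 reachable states
  q0 = rec X. (c.b.X + b.(X + 0) + c.c.0\{a,b})\{b} | ··c··> q1, ··c··> q2
  q1 = (b.(rec X. (c.b.X + b.(X + 0) + c.c.0\{a,b})\{b}))\{b} | ∅
  q2 = (c.0\{a,b})\{b} | ··c··> q3
  q3 = 0\{a,b}\{b} | ∅
Partition-refinement fixed point:
  B0 = {p0}
  B1 = {p1, q2}
  B2 = {p2, q1, q3}
  B3 = {q0}
p0 ∈ B0, q0 ∈ B3 → different blocks

P ≁ Q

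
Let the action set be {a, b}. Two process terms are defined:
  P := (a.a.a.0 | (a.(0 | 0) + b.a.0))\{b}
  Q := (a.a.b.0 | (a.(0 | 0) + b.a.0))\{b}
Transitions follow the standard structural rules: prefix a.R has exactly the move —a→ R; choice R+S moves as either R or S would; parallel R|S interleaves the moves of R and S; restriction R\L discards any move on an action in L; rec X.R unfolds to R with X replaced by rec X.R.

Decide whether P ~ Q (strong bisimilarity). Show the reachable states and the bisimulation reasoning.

LTS(P): 8 reachable states
  m0 = (a.a.a.0 | (a.(0 | 0) + b.a.0))\{b} | =a=> m1, =a=> m2
  m1 = (a.a.0 | (a.(0 | 0) + b.a.0))\{b} | =a=> m3, =a=> m4
  m2 = (a.a.a.0 | (0 | 0))\{b} | =a=> m4
  m3 = (a.0 | (a.(0 | 0) + b.a.0))\{b} | =a=> m5, =a=> m6
  m4 = (a.a.0 | (0 | 0))\{b} | =a=> m6
  m5 = (0 | (a.(0 | 0) + b.a.0))\{b} | =a=> m7
  m6 = (a.0 | (0 | 0))\{b} | =a=> m7
  m7 = (0 | (0 | 0))\{b} | ∅
LTS(Q): 6 reachable states
  n0 = (a.a.b.0 | (a.(0 | 0) + b.a.0))\{b} | =a=> n1, =a=> n2
  n1 = (a.a.b.0 | (0 | 0))\{b} | =a=> n3
  n2 = (a.b.0 | (a.(0 | 0) + b.a.0))\{b} | =a=> n3, =a=> n4
  n3 = (a.b.0 | (0 | 0))\{b} | =a=> n5
  n4 = (b.0 | (a.(0 | 0) + b.a.0))\{b} | =a=> n5
  n5 = (b.0 | (0 | 0))\{b} | ∅
Bisimilarity quotient blocks:
  B0 = {m0}
  B1 = {m1, m2, n0}
  B2 = {m3, m4, n1, n2}
  B3 = {m5, m6, n3, n4}
  B4 = {m7, n5}
m0 ∈ B0, n0 ∈ B1 → different blocks

NO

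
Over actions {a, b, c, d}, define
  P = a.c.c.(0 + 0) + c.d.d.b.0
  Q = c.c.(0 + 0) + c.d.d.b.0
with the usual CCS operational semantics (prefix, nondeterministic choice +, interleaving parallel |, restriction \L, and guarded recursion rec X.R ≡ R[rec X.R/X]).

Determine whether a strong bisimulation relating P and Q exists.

Reachable graph of P (8 states):
  s0 = a.c.c.(0 + 0) + c.d.d.b.0 → ··a··> s1, ··c··> s2
  s1 = c.c.(0 + 0) → ··c··> s3
  s2 = d.d.b.0 → ··d··> s4
  s3 = c.(0 + 0) → ··c··> s5
  s4 = d.b.0 → ··d··> s6
  s5 = 0 + 0 → stopped
  s6 = b.0 → ··b··> s7
  s7 = 0 → stopped
Reachable graph of Q (7 states):
  t0 = c.c.(0 + 0) + c.d.d.b.0 → ··c··> t1, ··c··> t2
  t1 = c.(0 + 0) → ··c··> t3
  t2 = d.d.b.0 → ··d··> t4
  t3 = 0 + 0 → stopped
  t4 = d.b.0 → ··d··> t5
  t5 = b.0 → ··b··> t6
  t6 = 0 → stopped
Bisimilarity quotient blocks:
  B0 = {s0}
  B1 = {s2, t2}
  B2 = {s4, t4}
  B3 = {s6, t5}
  B4 = {s5, s7, t3, t6}
  B5 = {s1}
  B6 = {s3, t1}
  B7 = {t0}
s0 ∈ B0, t0 ∈ B7 → different blocks

P ≁ Q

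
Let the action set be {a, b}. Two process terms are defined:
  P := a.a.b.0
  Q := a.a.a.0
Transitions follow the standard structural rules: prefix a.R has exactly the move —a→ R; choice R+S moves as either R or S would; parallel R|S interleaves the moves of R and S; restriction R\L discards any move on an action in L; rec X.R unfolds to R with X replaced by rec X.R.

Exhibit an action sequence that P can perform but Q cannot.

LTS(P): 4 reachable states
  p0 = a.a.b.0 ⊢ --a--▸ p1
  p1 = a.b.0 ⊢ --a--▸ p2
  p2 = b.0 ⊢ --b--▸ p3
  p3 = 0 ⊢ deadlocked
LTS(Q): 4 reachable states
  q0 = a.a.a.0 ⊢ --a--▸ q1
  q1 = a.a.0 ⊢ --a--▸ q2
  q2 = a.0 ⊢ --a--▸ q3
  q3 = 0 ⊢ deadlocked
Executing aab from P (initial set {p0}):
  after a @ step 1: {p1}
  after a @ step 2: {p2}
  after b @ step 3: {p3}
  — P admits the full trace.
Executing aab from Q (initial set {q0}):
  after a @ step 1: {q1}
  after a @ step 2: {q2}
  after b @ step 3: ∅ (Q stuck)

aab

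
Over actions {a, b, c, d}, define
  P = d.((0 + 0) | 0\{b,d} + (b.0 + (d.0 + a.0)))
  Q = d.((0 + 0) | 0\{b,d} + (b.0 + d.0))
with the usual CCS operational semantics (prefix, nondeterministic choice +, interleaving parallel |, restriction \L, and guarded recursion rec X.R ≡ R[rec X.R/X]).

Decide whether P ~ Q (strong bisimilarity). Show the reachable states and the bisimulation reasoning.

Reachable graph of P (3 states):
  m0 = d.((0 + 0) | 0\{b,d} + (b.0 + (d.0 + a.0))) → ··d··> m1
  m1 = (0 + 0) | 0\{b,d} + (b.0 + (d.0 + a.0)) → ··a··> m2, ··b··> m2, ··d··> m2
  m2 = 0 → deadlocked
Reachable graph of Q (3 states):
  n0 = d.((0 + 0) | 0\{b,d} + (b.0 + d.0)) → ··d··> n1
  n1 = (0 + 0) | 0\{b,d} + (b.0 + d.0) → ··b··> n2, ··d··> n2
  n2 = 0 → deadlocked
Partition-refinement fixed point:
  B0 = {m0}
  B1 = {m1}
  B2 = {m2, n2}
  B3 = {n0}
  B4 = {n1}
m0 ∈ B0, n0 ∈ B3 → different blocks

NO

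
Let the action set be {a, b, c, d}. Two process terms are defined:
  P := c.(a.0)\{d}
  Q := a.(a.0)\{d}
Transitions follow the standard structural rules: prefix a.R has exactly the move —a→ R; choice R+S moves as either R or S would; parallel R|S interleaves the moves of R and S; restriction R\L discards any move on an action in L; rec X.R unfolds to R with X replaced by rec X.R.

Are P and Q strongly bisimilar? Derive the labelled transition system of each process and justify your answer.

P ≁ Q

Reachable graph of P (3 states):
  s0 = c.(a.0)\{d} ⊢ —c→ s1
  s1 = (a.0)\{d} ⊢ —a→ s2
  s2 = 0\{d} ⊢ ·
Reachable graph of Q (3 states):
  t0 = a.(a.0)\{d} ⊢ —a→ t1
  t1 = (a.0)\{d} ⊢ —a→ t2
  t2 = 0\{d} ⊢ ·
Bisimilarity quotient blocks:
  B0 = {s0}
  B1 = {s1, t1}
  B2 = {s2, t2}
  B3 = {t0}
s0 ∈ B0, t0 ∈ B3 → different blocks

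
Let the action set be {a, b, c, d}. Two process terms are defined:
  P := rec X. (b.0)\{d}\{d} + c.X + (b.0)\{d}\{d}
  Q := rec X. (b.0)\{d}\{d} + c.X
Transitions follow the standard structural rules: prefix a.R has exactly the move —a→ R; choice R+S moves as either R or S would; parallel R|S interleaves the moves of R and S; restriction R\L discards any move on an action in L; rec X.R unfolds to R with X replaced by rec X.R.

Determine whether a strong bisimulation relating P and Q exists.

bisimilar

LTS(P): 2 reachable states
  p0 = rec X. (b.0)\{d}\{d} + c.X + (b.0)\{d}\{d} → ··b··> p1, ··c··> p0
  p1 = 0\{d}\{d} → stopped
LTS(Q): 2 reachable states
  q0 = rec X. (b.0)\{d}\{d} + c.X → ··b··> q1, ··c··> q0
  q1 = 0\{d}\{d} → stopped
Bisimilarity quotient blocks:
  B0 = {p0, q0}
  B1 = {p1, q1}
p0 ∈ B0, q0 ∈ B0 → same block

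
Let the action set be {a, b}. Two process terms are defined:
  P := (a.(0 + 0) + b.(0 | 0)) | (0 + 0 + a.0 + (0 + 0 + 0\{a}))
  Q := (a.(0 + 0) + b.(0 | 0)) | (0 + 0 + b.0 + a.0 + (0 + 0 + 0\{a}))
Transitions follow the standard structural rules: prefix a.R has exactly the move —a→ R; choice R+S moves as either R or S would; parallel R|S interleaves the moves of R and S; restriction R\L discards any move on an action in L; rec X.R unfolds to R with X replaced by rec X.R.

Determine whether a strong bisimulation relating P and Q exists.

Reachable graph of P (6 states):
  s0 = (a.(0 + 0) + b.(0 | 0)) | (0 + 0 + a.0 + (0 + 0 + 0\{a})) | ··a··> s1, ··a··> s2, ··b··> s3
  s1 = (0 + 0) | (0 + 0 + a.0 + (0 + 0 + 0\{a})) | ··a··> s4
  s2 = (a.(0 + 0) + b.(0 | 0)) | 0 | ··a··> s4, ··b··> s5
  s3 = 0 | 0 | (0 + 0 + a.0 + (0 + 0 + 0\{a})) | ··a··> s5
  s4 = (0 + 0) | 0 | deadlocked
  s5 = 0 | 0 | 0 | deadlocked
Reachable graph of Q (6 states):
  t0 = (a.(0 + 0) + b.(0 | 0)) | (0 + 0 + b.0 + a.0 + (0 + 0 + 0\{a})) | ··a··> t1, ··a··> t2, ··b··> t2, ··b··> t3
  t1 = (0 + 0) | (0 + 0 + b.0 + a.0 + (0 + 0 + 0\{a})) | ··a··> t4, ··b··> t4
  t2 = (a.(0 + 0) + b.(0 | 0)) | 0 | ··a··> t4, ··b··> t5
  t3 = 0 | 0 | (0 + 0 + b.0 + a.0 + (0 + 0 + 0\{a})) | ··a··> t5, ··b··> t5
  t4 = (0 + 0) | 0 | deadlocked
  t5 = 0 | 0 | 0 | deadlocked
Bisimilarity quotient blocks:
  B0 = {s0}
  B1 = {s2, t1, t2, t3}
  B2 = {s4, s5, t4, t5}
  B3 = {s1, s3}
  B4 = {t0}
s0 ∈ B0, t0 ∈ B4 → different blocks

not bisimilar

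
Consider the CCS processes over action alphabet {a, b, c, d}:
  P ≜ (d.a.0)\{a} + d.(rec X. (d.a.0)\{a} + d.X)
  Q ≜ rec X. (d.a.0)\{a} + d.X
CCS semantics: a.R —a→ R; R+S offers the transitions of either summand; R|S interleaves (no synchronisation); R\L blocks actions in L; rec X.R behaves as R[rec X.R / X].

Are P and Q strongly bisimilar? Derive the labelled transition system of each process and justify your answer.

Reachable graph of P (3 states):
  u0 = (d.a.0)\{a} + d.(rec X. (d.a.0)\{a} + d.X) has moves ··d··> u1, ··d··> u2
  u1 = (a.0)\{a} has moves ∅
  u2 = rec X. (d.a.0)\{a} + d.X has moves ··d··> u1, ··d··> u2
Reachable graph of Q (2 states):
  v0 = rec X. (d.a.0)\{a} + d.X has moves ··d··> v0, ··d··> v1
  v1 = (a.0)\{a} has moves ∅
Bisimilarity quotient blocks:
  B0 = {u0, u2, v0}
  B1 = {u1, v1}
u0 ∈ B0, v0 ∈ B0 → same block

P ~ Q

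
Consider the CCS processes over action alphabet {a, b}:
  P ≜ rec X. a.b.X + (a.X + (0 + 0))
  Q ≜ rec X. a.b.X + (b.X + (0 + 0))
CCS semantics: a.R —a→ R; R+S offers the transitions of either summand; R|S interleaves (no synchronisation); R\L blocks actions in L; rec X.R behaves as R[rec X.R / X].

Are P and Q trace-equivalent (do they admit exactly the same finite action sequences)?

P's transition system — 2 states:
  p0 = rec X. a.b.X + (a.X + (0 + 0)) ⊢ ··a··> p0, ··a··> p1
  p1 = b.(rec X. a.b.X + (a.X + (0 + 0))) ⊢ ··b··> p0
Q's transition system — 2 states:
  q0 = rec X. a.b.X + (b.X + (0 + 0)) ⊢ ··a··> q1, ··b··> q0
  q1 = b.(rec X. a.b.X + (b.X + (0 + 0))) ⊢ ··b··> q0
Executing aa from P (initial set {p0}):
  [1] a ⇒ {p0, p1}
  [2] a ⇒ {p0, p1}
  P completes σ.
Executing aa from Q (initial set {q0}):
  [1] a ⇒ {q1}
  [2] a ⇒ ∅ (Q stuck)

trace-distinct — witness ⟨aa⟩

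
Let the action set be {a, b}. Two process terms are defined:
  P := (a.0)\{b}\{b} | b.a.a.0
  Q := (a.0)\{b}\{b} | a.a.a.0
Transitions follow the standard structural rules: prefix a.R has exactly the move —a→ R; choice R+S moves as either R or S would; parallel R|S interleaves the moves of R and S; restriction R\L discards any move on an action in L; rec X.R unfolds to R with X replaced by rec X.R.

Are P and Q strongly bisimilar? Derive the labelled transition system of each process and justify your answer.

P's transition system — 8 states:
  p0 = (a.0)\{b}\{b} | b.a.a.0 ⊢ ··a··> p1, ··b··> p2
  p1 = 0\{b}\{b} | b.a.a.0 ⊢ ··b··> p3
  p2 = (a.0)\{b}\{b} | a.a.0 ⊢ ··a··> p3, ··a··> p4
  p3 = 0\{b}\{b} | a.a.0 ⊢ ··a··> p5
  p4 = (a.0)\{b}\{b} | a.0 ⊢ ··a··> p5, ··a··> p6
  p5 = 0\{b}\{b} | a.0 ⊢ ··a··> p7
  p6 = (a.0)\{b}\{b} | 0 ⊢ ··a··> p7
  p7 = 0\{b}\{b} | 0 ⊢ (no moves)
Q's transition system — 8 states:
  q0 = (a.0)\{b}\{b} | a.a.a.0 ⊢ ··a··> q1, ··a··> q2
  q1 = (a.0)\{b}\{b} | a.a.0 ⊢ ··a··> q3, ··a··> q4
  q2 = 0\{b}\{b} | a.a.a.0 ⊢ ··a··> q4
  q3 = (a.0)\{b}\{b} | a.0 ⊢ ··a··> q5, ··a··> q6
  q4 = 0\{b}\{b} | a.a.0 ⊢ ··a··> q6
  q5 = (a.0)\{b}\{b} | 0 ⊢ ··a··> q7
  q6 = 0\{b}\{b} | a.0 ⊢ ··a··> q7
  q7 = 0\{b}\{b} | 0 ⊢ (no moves)
Coarsest stable partition (strong bisimilarity classes):
  B0 = {p0}
  B1 = {p1}
  B2 = {p3, p4, q3, q4}
  B3 = {p5, p6, q5, q6}
  B4 = {p7, q7}
  B5 = {p2, q1, q2}
  B6 = {q0}
p0 ∈ B0, q0 ∈ B6 → different blocks

NO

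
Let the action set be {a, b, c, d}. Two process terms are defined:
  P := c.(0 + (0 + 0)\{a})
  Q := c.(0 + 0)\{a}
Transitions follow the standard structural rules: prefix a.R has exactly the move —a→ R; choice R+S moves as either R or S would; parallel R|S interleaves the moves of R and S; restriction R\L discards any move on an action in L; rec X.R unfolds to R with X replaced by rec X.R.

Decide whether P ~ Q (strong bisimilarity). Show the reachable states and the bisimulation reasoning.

LTS(P): 2 reachable states
  p0 = c.(0 + (0 + 0)\{a}) ⊢ -c-> p1
  p1 = 0 + (0 + 0)\{a} ⊢ deadlocked
LTS(Q): 2 reachable states
  q0 = c.(0 + 0)\{a} ⊢ -c-> q1
  q1 = (0 + 0)\{a} ⊢ deadlocked
Coarsest stable partition (strong bisimilarity classes):
  B0 = {p0, q0}
  B1 = {p1, q1}
p0 ∈ B0, q0 ∈ B0 → same block

P ~ Q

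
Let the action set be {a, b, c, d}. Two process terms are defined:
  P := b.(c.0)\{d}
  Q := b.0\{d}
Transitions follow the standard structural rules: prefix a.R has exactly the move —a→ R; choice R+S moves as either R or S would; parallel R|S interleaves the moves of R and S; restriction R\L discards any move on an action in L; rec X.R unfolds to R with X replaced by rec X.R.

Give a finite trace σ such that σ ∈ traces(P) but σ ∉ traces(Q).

LTS(P): 3 reachable states
  p0 = b.(c.0)\{d} ⊢ ··b··> p1
  p1 = (c.0)\{d} ⊢ ··c··> p2
  p2 = 0\{d} ⊢ (no moves)
LTS(Q): 2 reachable states
  q0 = b.0\{d} ⊢ ··b··> q1
  q1 = 0\{d} ⊢ (no moves)
Executing bc from P (initial set {p0}):
  step 1 (b): {p1}
  step 2 (c): {p2}
  ✓ P
Executing bc from Q (initial set {q0}):
  step 1 (b): {q1}
  step 2 (c): ∅  — Q cannot continue

bc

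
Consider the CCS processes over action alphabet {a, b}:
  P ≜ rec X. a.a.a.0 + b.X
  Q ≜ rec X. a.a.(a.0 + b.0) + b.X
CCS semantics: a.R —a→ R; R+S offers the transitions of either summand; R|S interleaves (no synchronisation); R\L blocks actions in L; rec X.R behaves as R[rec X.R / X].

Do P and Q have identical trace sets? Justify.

LTS(P): 4 reachable states
  s0 = rec X. a.a.a.0 + b.X has moves —a→ s1, —b→ s0
  s1 = a.a.0 has moves —a→ s2
  s2 = a.0 has moves —a→ s3
  s3 = 0 has moves (no moves)
LTS(Q): 4 reachable states
  t0 = rec X. a.a.(a.0 + b.0) + b.X has moves —a→ t1, —b→ t0
  t1 = a.(a.0 + b.0) has moves —a→ t2
  t2 = a.0 + b.0 has moves —a→ t3, —b→ t3
  t3 = 0 has moves (no moves)
Executing aab from Q (initial set {t0}):
  after a @ step 1: {t1}
  after a @ step 2: {t2}
  after b @ step 3: {t3}
  Q completes σ.
Executing aab from P (initial set {s0}):
  after a @ step 1: {s1}
  after a @ step 2: {s2}
  after b @ step 3: ∅  — P cannot continue

traces(P) ≠ traces(Q) — witness ⟨aab⟩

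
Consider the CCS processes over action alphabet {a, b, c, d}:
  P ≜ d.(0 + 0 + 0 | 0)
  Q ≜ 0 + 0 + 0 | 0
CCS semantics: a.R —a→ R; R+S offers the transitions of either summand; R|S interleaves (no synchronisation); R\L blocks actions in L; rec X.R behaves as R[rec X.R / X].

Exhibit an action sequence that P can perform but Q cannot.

d

P's transition system — 2 states:
  u0 = d.(0 + 0 + 0 | 0) ⊢ =d=> u1
  u1 = 0 + 0 + 0 | 0 ⊢ stopped
Q's transition system — 1 states:
  v0 = 0 + 0 + 0 | 0 ⊢ stopped
Trace ⟨d⟩ through P, begin at {u0}:
  [1] d ⇒ {u1}
  ✓ P
Trace ⟨d⟩ through Q, begin at {v0}:
  [1] d ⇒ no successor for Q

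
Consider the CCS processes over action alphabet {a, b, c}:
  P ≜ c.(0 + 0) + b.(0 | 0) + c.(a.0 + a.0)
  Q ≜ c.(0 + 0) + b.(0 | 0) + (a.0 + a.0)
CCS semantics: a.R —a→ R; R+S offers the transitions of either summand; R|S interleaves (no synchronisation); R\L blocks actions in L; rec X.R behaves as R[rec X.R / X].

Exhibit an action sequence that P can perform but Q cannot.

ca

Reachable graph of P (5 states):
  s0 = c.(0 + 0) + b.(0 | 0) + c.(a.0 + a.0) :: -b-> s1, -c-> s2, -c-> s3
  s1 = 0 | 0 :: deadlocked
  s2 = 0 + 0 :: deadlocked
  s3 = a.0 + a.0 :: -a-> s4
  s4 = 0 :: deadlocked
Reachable graph of Q (4 states):
  t0 = c.(0 + 0) + b.(0 | 0) + (a.0 + a.0) :: -a-> t1, -b-> t2, -c-> t3
  t1 = 0 :: deadlocked
  t2 = 0 | 0 :: deadlocked
  t3 = 0 + 0 :: deadlocked
Trace ⟨ca⟩ through P, begin at {s0}:
  [1] c ⇒ {s2, s3}
  [2] a ⇒ {s4}
  — P admits the full trace.
Trace ⟨ca⟩ through Q, begin at {t0}:
  [1] c ⇒ {t3}
  [2] a ⇒ ∅ (Q stuck)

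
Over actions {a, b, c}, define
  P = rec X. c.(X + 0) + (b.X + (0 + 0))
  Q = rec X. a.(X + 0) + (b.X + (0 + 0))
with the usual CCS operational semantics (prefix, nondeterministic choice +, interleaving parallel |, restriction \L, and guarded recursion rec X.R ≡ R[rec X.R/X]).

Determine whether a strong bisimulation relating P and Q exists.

LTS(P): 2 reachable states
  s0 = rec X. c.(X + 0) + (b.X + (0 + 0)) → —b→ s0, —c→ s1
  s1 = (rec X. c.(X + 0) + (b.X + (0 + 0))) + 0 → —b→ s0, —c→ s1
LTS(Q): 2 reachable states
  t0 = rec X. a.(X + 0) + (b.X + (0 + 0)) → —a→ t1, —b→ t0
  t1 = (rec X. a.(X + 0) + (b.X + (0 + 0))) + 0 → —a→ t1, —b→ t0
Partition-refinement fixed point:
  B0 = {s0, s1}
  B1 = {t0, t1}
s0 ∈ B0, t0 ∈ B1 → different blocks

not bisimilar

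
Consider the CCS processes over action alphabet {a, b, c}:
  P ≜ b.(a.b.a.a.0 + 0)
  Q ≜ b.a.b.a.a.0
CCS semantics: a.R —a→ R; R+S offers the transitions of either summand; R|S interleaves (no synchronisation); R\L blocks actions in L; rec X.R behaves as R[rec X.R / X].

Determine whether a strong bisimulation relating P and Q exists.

Reachable graph of P (6 states):
  s0 = b.(a.b.a.a.0 + 0) ⊢ —b→ s1
  s1 = a.b.a.a.0 + 0 ⊢ —a→ s2
  s2 = b.a.a.0 ⊢ —b→ s3
  s3 = a.a.0 ⊢ —a→ s4
  s4 = a.0 ⊢ —a→ s5
  s5 = 0 ⊢ ·
Reachable graph of Q (6 states):
  t0 = b.a.b.a.a.0 ⊢ —b→ t1
  t1 = a.b.a.a.0 ⊢ —a→ t2
  t2 = b.a.a.0 ⊢ —b→ t3
  t3 = a.a.0 ⊢ —a→ t4
  t4 = a.0 ⊢ —a→ t5
  t5 = 0 ⊢ ·
Coarsest stable partition (strong bisimilarity classes):
  B0 = {s0, t0}
  B1 = {s1, t1}
  B2 = {s2, t2}
  B3 = {s3, t3}
  B4 = {s4, t4}
  B5 = {s5, t5}
s0 ∈ B0, t0 ∈ B0 → same block

P ~ Q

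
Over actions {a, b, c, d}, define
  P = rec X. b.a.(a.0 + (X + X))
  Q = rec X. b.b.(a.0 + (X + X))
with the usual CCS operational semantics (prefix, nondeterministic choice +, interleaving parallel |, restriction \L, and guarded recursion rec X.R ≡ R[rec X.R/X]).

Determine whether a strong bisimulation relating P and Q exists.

Reachable graph of P (4 states):
  p0 = rec X. b.a.(a.0 + (X + X)) :: ··b··> p1
  p1 = a.(a.0 + ((rec X. b.a.(a.0 + (X + X))) + (rec X. b.a.(a.0 + (X + X))))) :: ··a··> p2
  p2 = a.0 + ((rec X. b.a.(a.0 + (X + X))) + (rec X. b.a.(a.0 + (X + X)))) :: ··a··> p3, ··b··> p1
  p3 = 0 :: (no moves)
Reachable graph of Q (4 states):
  q0 = rec X. b.b.(a.0 + (X + X)) :: ··b··> q1
  q1 = b.(a.0 + ((rec X. b.b.(a.0 + (X + X))) + (rec X. b.b.(a.0 + (X + X))))) :: ··b··> q2
  q2 = a.0 + ((rec X. b.b.(a.0 + (X + X))) + (rec X. b.b.(a.0 + (X + X)))) :: ··a··> q3, ··b··> q1
  q3 = 0 :: (no moves)
Coarsest stable partition (strong bisimilarity classes):
  B0 = {p0}
  B1 = {p1}
  B2 = {p2}
  B3 = {p3, q3}
  B4 = {q0}
  B5 = {q1}
  B6 = {q2}
p0 ∈ B0, q0 ∈ B4 → different blocks

not bisimilar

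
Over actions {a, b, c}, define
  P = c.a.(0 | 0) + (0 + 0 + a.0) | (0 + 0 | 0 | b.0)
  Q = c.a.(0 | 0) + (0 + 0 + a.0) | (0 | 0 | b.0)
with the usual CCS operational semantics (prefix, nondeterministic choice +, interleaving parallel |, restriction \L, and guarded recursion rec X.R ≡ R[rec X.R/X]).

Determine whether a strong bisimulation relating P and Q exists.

P ~ Q

Reachable graph of P (6 states):
  m0 = c.a.(0 | 0) + (0 + 0 + a.0) | (0 + 0 | 0 | b.0) | —a→ m1, —b→ m2, —c→ m3
  m1 = 0 | (0 + 0 | 0 | b.0) | —b→ m4
  m2 = (0 + 0 + a.0) | (0 | 0 | 0) | —a→ m4
  m3 = a.(0 | 0) | —a→ m5
  m4 = 0 | (0 | 0 | 0) | ∅
  m5 = 0 | 0 | ∅
Reachable graph of Q (6 states):
  n0 = c.a.(0 | 0) + (0 + 0 + a.0) | (0 | 0 | b.0) | —a→ n1, —b→ n2, —c→ n3
  n1 = 0 | (0 | 0 | b.0) | —b→ n4
  n2 = (0 + 0 + a.0) | (0 | 0 | 0) | —a→ n4
  n3 = a.(0 | 0) | —a→ n5
  n4 = 0 | (0 | 0 | 0) | ∅
  n5 = 0 | 0 | ∅
Coarsest stable partition (strong bisimilarity classes):
  B0 = {m0, n0}
  B1 = {m2, m3, n2, n3}
  B2 = {m4, m5, n4, n5}
  B3 = {m1, n1}
m0 ∈ B0, n0 ∈ B0 → same block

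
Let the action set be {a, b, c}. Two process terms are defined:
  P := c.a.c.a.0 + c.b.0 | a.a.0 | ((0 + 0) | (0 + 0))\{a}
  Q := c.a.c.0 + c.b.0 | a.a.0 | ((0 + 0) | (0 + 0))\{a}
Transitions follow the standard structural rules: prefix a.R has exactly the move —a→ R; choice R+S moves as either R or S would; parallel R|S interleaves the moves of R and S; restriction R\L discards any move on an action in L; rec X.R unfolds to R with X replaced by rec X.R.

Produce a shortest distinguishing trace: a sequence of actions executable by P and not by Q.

Reachable graph of P (13 states):
  s0 = c.a.c.a.0 + c.b.0 | a.a.0 | ((0 + 0) | (0 + 0))\{a} | -a-> s1, -c-> s2, -c-> s3
  s1 = c.b.0 | a.0 | ((0 + 0) | (0 + 0))\{a} | -a-> s4, -c-> s5
  s2 = a.c.a.0 | -a-> s6
  s3 = b.0 | a.a.0 | ((0 + 0) | (0 + 0))\{a} | -a-> s5, -b-> s7
  s4 = c.b.0 | 0 | ((0 + 0) | (0 + 0))\{a} | -c-> s8
  s5 = b.0 | a.0 | ((0 + 0) | (0 + 0))\{a} | -a-> s8, -b-> s9
  s6 = c.a.0 | -c-> s10
  s7 = 0 | a.a.0 | ((0 + 0) | (0 + 0))\{a} | -a-> s9
  s8 = b.0 | 0 | ((0 + 0) | (0 + 0))\{a} | -b-> s11
  s9 = 0 | a.0 | ((0 + 0) | (0 + 0))\{a} | -a-> s11
  s10 = a.0 | -a-> s12
  s11 = 0 | 0 | ((0 + 0) | (0 + 0))\{a} | deadlocked
  s12 = 0 | deadlocked
Reachable graph of Q (12 states):
  t0 = c.a.c.0 + c.b.0 | a.a.0 | ((0 + 0) | (0 + 0))\{a} | -a-> t1, -c-> t2, -c-> t3
  t1 = c.b.0 | a.0 | ((0 + 0) | (0 + 0))\{a} | -a-> t4, -c-> t5
  t2 = a.c.0 | -a-> t6
  t3 = b.0 | a.a.0 | ((0 + 0) | (0 + 0))\{a} | -a-> t5, -b-> t7
  t4 = c.b.0 | 0 | ((0 + 0) | (0 + 0))\{a} | -c-> t8
  t5 = b.0 | a.0 | ((0 + 0) | (0 + 0))\{a} | -a-> t8, -b-> t9
  t6 = c.0 | -c-> t10
  t7 = 0 | a.a.0 | ((0 + 0) | (0 + 0))\{a} | -a-> t9
  t8 = b.0 | 0 | ((0 + 0) | (0 + 0))\{a} | -b-> t11
  t9 = 0 | a.0 | ((0 + 0) | (0 + 0))\{a} | -a-> t11
  t10 = 0 | deadlocked
  t11 = 0 | 0 | ((0 + 0) | (0 + 0))\{a} | deadlocked
Executing caca from P (initial set {s0}):
  after c @ step 1: {s2, s3}
  after a @ step 2: {s5, s6}
  after c @ step 3: {s10}
  after a @ step 4: {s12}
  P completes σ.
Executing caca from Q (initial set {t0}):
  after c @ step 1: {t2, t3}
  after a @ step 2: {t5, t6}
  after c @ step 3: {t10}
  after a @ step 4: no successor for Q

caca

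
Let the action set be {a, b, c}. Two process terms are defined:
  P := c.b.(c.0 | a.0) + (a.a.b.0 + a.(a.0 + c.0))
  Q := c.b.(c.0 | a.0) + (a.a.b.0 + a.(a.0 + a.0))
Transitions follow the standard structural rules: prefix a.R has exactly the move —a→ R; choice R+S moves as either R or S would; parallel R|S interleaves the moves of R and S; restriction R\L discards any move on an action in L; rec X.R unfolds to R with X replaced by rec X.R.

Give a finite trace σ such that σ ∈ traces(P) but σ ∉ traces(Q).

ac

LTS(P): 10 reachable states
  p0 = c.b.(c.0 | a.0) + (a.a.b.0 + a.(a.0 + c.0)) has moves —a→ p1, —a→ p2, —c→ p3
  p1 = a.0 + c.0 has moves —a→ p4, —c→ p4
  p2 = a.b.0 has moves —a→ p5
  p3 = b.(c.0 | a.0) has moves —b→ p6
  p4 = 0 has moves stopped
  p5 = b.0 has moves —b→ p4
  p6 = c.0 | a.0 has moves —a→ p7, —c→ p8
  p7 = c.0 | 0 has moves —c→ p9
  p8 = 0 | a.0 has moves —a→ p9
  p9 = 0 | 0 has moves stopped
LTS(Q): 10 reachable states
  q0 = c.b.(c.0 | a.0) + (a.a.b.0 + a.(a.0 + a.0)) has moves —a→ q1, —a→ q2, —c→ q3
  q1 = a.0 + a.0 has moves —a→ q4
  q2 = a.b.0 has moves —a→ q5
  q3 = b.(c.0 | a.0) has moves —b→ q6
  q4 = 0 has moves stopped
  q5 = b.0 has moves —b→ q4
  q6 = c.0 | a.0 has moves —a→ q7, —c→ q8
  q7 = c.0 | 0 has moves —c→ q9
  q8 = 0 | a.0 has moves —a→ q9
  q9 = 0 | 0 has moves stopped
Trace ⟨ac⟩ through P, begin at {p0}:
  [1] a ⇒ {p1, p2}
  [2] c ⇒ {p4}
  P completes σ.
Trace ⟨ac⟩ through Q, begin at {q0}:
  [1] a ⇒ {q1, q2}
  [2] c ⇒ no successor for Q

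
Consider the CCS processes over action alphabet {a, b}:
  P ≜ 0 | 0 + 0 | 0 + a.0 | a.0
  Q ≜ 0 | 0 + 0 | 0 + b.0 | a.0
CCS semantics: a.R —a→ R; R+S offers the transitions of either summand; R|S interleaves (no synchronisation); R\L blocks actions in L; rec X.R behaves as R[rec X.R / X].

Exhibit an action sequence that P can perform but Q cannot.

P's transition system — 4 states:
  m0 = 0 | 0 + 0 | 0 + a.0 | a.0 | =a=> m1, =a=> m2
  m1 = 0 | a.0 | =a=> m3
  m2 = a.0 | 0 | =a=> m3
  m3 = 0 | 0 | ·
Q's transition system — 4 states:
  n0 = 0 | 0 + 0 | 0 + b.0 | a.0 | =a=> n1, =b=> n2
  n1 = b.0 | 0 | =b=> n3
  n2 = 0 | a.0 | =a=> n3
  n3 = 0 | 0 | ·
Run σ = ⟨aa⟩ on P: start {m0}
  [1] a ⇒ {m1, m2}
  [2] a ⇒ {m3}
  ✓ P
Run σ = ⟨aa⟩ on Q: start {n0}
  [1] a ⇒ {n1}
  [2] a ⇒ ∅ (Q stuck)

aa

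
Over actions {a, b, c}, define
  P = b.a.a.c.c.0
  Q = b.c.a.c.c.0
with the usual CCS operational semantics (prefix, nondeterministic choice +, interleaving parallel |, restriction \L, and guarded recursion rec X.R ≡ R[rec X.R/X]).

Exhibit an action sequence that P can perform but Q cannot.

LTS(P): 6 reachable states
  u0 = b.a.a.c.c.0 :: —b→ u1
  u1 = a.a.c.c.0 :: —a→ u2
  u2 = a.c.c.0 :: —a→ u3
  u3 = c.c.0 :: —c→ u4
  u4 = c.0 :: —c→ u5
  u5 = 0 :: (no moves)
LTS(Q): 6 reachable states
  v0 = b.c.a.c.c.0 :: —b→ v1
  v1 = c.a.c.c.0 :: —c→ v2
  v2 = a.c.c.0 :: —a→ v3
  v3 = c.c.0 :: —c→ v4
  v4 = c.0 :: —c→ v5
  v5 = 0 :: (no moves)
Trace ⟨ba⟩ through P, begin at {u0}:
  after b @ step 1: {u1}
  after a @ step 2: {u2}
  — P admits the full trace.
Trace ⟨ba⟩ through Q, begin at {v0}:
  after b @ step 1: {v1}
  after a @ step 2: ∅  — Q cannot continue

ba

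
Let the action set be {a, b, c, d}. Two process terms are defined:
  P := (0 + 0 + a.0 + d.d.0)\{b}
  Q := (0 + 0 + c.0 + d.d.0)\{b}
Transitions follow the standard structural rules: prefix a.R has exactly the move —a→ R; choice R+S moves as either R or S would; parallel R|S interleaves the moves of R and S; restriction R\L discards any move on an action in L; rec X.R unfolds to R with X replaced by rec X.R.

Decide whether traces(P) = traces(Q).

trace-distinct — witness ⟨a⟩

P's transition system — 3 states:
  s0 = (0 + 0 + a.0 + d.d.0)\{b} → =a=> s1, =d=> s2
  s1 = 0\{b} → (no moves)
  s2 = (d.0)\{b} → =d=> s1
Q's transition system — 3 states:
  t0 = (0 + 0 + c.0 + d.d.0)\{b} → =c=> t1, =d=> t2
  t1 = 0\{b} → (no moves)
  t2 = (d.0)\{b} → =d=> t1
Trace ⟨a⟩ through P, begin at {s0}:
  [1] a ⇒ {s1}
  — P admits the full trace.
Trace ⟨a⟩ through Q, begin at {t0}:
  [1] a ⇒ ∅ (Q stuck)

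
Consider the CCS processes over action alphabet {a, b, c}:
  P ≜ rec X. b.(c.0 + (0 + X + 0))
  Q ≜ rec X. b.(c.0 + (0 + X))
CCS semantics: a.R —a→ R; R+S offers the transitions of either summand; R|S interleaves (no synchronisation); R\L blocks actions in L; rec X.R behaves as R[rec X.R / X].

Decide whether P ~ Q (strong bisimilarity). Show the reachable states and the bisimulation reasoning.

LTS(P): 3 reachable states
  s0 = rec X. b.(c.0 + (0 + X + 0)) :: ··b··> s1
  s1 = c.0 + (0 + (rec X. b.(c.0 + (0 + X + 0))) + 0) :: ··b··> s1, ··c··> s2
  s2 = 0 :: ∅
LTS(Q): 3 reachable states
  t0 = rec X. b.(c.0 + (0 + X)) :: ··b··> t1
  t1 = c.0 + (0 + (rec X. b.(c.0 + (0 + X)))) :: ··b··> t1, ··c··> t2
  t2 = 0 :: ∅
Coarsest stable partition (strong bisimilarity classes):
  B0 = {s0, t0}
  B1 = {s1, t1}
  B2 = {s2, t2}
s0 ∈ B0, t0 ∈ B0 → same block

bisimilar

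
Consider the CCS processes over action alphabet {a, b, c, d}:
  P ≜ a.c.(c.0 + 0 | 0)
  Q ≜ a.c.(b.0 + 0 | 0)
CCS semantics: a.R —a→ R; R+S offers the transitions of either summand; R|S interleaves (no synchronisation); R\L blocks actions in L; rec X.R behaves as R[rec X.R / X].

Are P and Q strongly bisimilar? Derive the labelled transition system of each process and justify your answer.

P ≁ Q

Reachable graph of P (4 states):
  m0 = a.c.(c.0 + 0 | 0) has moves =a=> m1
  m1 = c.(c.0 + 0 | 0) has moves =c=> m2
  m2 = c.0 + 0 | 0 has moves =c=> m3
  m3 = 0 has moves ∅
Reachable graph of Q (4 states):
  n0 = a.c.(b.0 + 0 | 0) has moves =a=> n1
  n1 = c.(b.0 + 0 | 0) has moves =c=> n2
  n2 = b.0 + 0 | 0 has moves =b=> n3
  n3 = 0 has moves ∅
Bisimilarity quotient blocks:
  B0 = {m0}
  B1 = {m1}
  B2 = {m2}
  B3 = {m3, n3}
  B4 = {n0}
  B5 = {n1}
  B6 = {n2}
m0 ∈ B0, n0 ∈ B4 → different blocks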